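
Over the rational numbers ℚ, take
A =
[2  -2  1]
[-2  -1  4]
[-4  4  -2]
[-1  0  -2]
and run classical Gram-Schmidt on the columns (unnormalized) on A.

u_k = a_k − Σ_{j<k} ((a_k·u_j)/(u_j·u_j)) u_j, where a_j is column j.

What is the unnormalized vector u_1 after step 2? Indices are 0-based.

Step 1: u_0 = a_0 = (2, -2, -4, -1).
Step 2: u_1 = a_1 − (-18/25)·u_0 = (-14/25, -61/25, 28/25, -18/25).

u_1 = (-14/25, -61/25, 28/25, -18/25)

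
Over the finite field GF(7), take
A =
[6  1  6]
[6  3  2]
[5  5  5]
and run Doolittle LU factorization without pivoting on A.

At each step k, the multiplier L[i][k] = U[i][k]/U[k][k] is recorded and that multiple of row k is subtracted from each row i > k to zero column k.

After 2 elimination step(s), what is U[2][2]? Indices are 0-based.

Step 1: pivot at (0,0) is 6.
  row1 ← row1 − (1)·row0  ⇒  L[1][0]=1, U row1=(0, 2, 3)
  row2 ← row2 − (2)·row0  ⇒  L[2][0]=2, U row2=(0, 3, 0)
Step 2: pivot at (1,1) is 2.
  row2 ← row2 − (5)·row1  ⇒  L[2][1]=5, U row2=(0, 0, 6)

U[2][2] = 6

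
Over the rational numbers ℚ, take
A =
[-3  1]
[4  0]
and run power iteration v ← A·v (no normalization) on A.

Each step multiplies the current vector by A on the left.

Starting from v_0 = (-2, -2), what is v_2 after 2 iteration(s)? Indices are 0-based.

v_0 = (-2, -2).
v_1 = A·v_0 = (4, -8).
v_2 = A·v_1 = (-20, 16).

v_2 = (-20, 16)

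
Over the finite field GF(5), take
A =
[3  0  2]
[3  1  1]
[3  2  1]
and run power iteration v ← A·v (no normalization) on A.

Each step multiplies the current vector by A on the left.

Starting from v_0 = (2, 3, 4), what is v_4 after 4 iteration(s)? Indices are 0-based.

v_0 = (2, 3, 4).
v_1 = A·v_0 = (4, 3, 1).
v_2 = A·v_1 = (4, 1, 4).
v_3 = A·v_2 = (0, 2, 3).
v_4 = A·v_3 = (1, 0, 2).

v_4 = (1, 0, 2)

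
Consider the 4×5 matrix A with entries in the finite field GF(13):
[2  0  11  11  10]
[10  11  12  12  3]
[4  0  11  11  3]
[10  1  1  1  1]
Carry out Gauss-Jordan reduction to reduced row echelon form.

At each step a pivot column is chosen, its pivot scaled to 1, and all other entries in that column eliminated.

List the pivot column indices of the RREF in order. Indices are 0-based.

step 1: normalize row 0 (÷2) = (1, 0, 12, 12, 5)
  row 1: subtract 10×row0 = (0, 11, 9, 9, 5)
  row 2: subtract 4×row0 = (0, 0, 2, 2, 9)
  row 3: subtract 10×row0 = (0, 1, 11, 11, 3)
step 2: normalize row 1 (÷11) = (0, 1, 2, 2, 4)
  row 3: subtract 1×row1 = (0, 0, 9, 9, 12)
step 3: normalize row 2 (÷2) = (0, 0, 1, 1, 11)
  row 0: subtract 12×row2 = (1, 0, 0, 0, 3)
  row 1: subtract 2×row2 = (0, 1, 0, 0, 8)
  row 3: subtract 9×row2 = (0, 0, 0, 0, 4)
skip col 3 (zero from row 3)
step 4: normalize row 3 (÷4) = (0, 0, 0, 0, 1)
  row 0: subtract 3×row3 = (1, 0, 0, 0, 0)
  row 1: subtract 8×row3 = (0, 1, 0, 0, 0)
  row 2: subtract 11×row3 = (0, 0, 1, 1, 0)

pivot columns: 0, 1, 2, 4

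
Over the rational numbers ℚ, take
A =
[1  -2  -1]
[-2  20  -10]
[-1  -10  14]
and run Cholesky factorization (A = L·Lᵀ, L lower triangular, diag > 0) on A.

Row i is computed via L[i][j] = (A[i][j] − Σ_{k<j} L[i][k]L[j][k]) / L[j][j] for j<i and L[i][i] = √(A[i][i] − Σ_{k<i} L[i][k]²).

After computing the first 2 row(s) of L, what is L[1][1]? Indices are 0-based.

L[1][1] = 4

Step 1: L[0][0] = √(1) = 1.
  L[1][0] = (-2) / L[0][0] = -2.
Step 2: L[1][1] = √(16) = 4.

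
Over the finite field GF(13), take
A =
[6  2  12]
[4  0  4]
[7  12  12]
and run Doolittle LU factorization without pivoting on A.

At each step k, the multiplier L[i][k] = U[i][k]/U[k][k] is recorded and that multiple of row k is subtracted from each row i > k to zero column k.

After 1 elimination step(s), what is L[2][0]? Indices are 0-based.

[col 0] pivot 6
  R1 -= 5*R0 → (0, 3, 9)  (L[1][0] := 5)
  R2 -= 12*R0 → (0, 1, 11)  (L[2][0] := 12)

L[2][0] = 12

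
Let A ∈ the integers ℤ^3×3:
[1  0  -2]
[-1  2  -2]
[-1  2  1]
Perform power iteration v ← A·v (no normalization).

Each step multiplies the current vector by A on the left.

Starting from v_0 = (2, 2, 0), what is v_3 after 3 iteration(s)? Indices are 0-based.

v_0 = (2, 2, 0).
v_1 = A·v_0 = (2, 2, 2).
v_2 = A·v_1 = (-2, -2, 4).
v_3 = A·v_2 = (-10, -10, 2).

v_3 = (-10, -10, 2)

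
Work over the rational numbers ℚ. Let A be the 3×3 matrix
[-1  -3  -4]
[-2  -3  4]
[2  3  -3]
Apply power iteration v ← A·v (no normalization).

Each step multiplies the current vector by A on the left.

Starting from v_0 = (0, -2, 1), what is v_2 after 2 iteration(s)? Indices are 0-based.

v_2 = (4, -70, 61)

v_0 = (0, -2, 1).
v_1 = A·v_0 = (2, 10, -9).
v_2 = A·v_1 = (4, -70, 61).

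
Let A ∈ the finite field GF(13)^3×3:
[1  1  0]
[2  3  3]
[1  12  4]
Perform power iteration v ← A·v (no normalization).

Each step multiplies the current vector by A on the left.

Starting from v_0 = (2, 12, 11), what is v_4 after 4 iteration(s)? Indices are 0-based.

v_0 = (2, 12, 11).
v_1 = A·v_0 = (1, 8, 8).
v_2 = A·v_1 = (9, 11, 12).
v_3 = A·v_2 = (7, 9, 7).
v_4 = A·v_3 = (3, 10, 0).

v_4 = (3, 10, 0)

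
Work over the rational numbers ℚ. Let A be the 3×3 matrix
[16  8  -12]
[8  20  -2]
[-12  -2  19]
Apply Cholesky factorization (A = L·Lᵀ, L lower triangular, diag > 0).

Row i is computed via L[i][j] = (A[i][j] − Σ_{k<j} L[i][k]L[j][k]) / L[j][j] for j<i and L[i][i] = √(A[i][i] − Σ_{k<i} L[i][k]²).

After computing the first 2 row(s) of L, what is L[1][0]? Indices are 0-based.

Step 1: L[0][0] = √(16) = 4.
  L[1][0] = (8) / L[0][0] = 2.
Step 2: L[1][1] = √(16) = 4.

L[1][0] = 2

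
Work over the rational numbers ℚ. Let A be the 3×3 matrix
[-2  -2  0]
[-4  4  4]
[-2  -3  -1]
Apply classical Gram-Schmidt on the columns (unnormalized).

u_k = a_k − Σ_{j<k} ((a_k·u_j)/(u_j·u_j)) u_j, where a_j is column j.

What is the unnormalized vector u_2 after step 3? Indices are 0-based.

Step 1: u_0 = a_0 = (-2, -4, -2).
Step 2: u_1 = a_1 − (-1/4)·u_0 = (-5/2, 3, -7/2).
Step 3: u_2 = a_2 − (-7/12)·u_0 − (31/55)·u_1 = (8/33, -4/165, -32/165).

u_2 = (8/33, -4/165, -32/165)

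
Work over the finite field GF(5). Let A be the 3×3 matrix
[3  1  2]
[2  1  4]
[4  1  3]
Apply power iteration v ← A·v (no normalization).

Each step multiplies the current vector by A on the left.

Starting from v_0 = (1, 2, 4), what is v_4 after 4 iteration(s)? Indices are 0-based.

v_4 = (4, 1, 0)

v_0 = (1, 2, 4).
v_1 = A·v_0 = (3, 0, 3).
v_2 = A·v_1 = (0, 3, 1).
v_3 = A·v_2 = (0, 2, 1).
v_4 = A·v_3 = (4, 1, 0).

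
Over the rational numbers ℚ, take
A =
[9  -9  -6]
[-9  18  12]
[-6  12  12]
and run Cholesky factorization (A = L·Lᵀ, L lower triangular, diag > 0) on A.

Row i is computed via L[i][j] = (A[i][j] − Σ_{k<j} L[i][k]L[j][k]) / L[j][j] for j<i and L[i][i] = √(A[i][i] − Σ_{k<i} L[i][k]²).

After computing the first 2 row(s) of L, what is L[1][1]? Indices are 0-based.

Step 1: L[0][0] = √(9) = 3.
  L[1][0] = (-9) / L[0][0] = -3.
Step 2: L[1][1] = √(9) = 3.

L[1][1] = 3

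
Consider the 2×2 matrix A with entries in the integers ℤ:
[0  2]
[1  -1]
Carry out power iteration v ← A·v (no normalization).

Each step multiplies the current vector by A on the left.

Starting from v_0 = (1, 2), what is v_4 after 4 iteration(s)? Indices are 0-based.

v_0 = (1, 2).
v_1 = A·v_0 = (4, -1).
v_2 = A·v_1 = (-2, 5).
v_3 = A·v_2 = (10, -7).
v_4 = A·v_3 = (-14, 17).

v_4 = (-14, 17)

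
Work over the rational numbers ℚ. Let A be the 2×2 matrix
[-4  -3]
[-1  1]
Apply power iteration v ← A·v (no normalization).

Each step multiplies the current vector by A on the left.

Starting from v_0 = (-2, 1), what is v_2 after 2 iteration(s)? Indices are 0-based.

v_2 = (-29, -2)

v_0 = (-2, 1).
v_1 = A·v_0 = (5, 3).
v_2 = A·v_1 = (-29, -2).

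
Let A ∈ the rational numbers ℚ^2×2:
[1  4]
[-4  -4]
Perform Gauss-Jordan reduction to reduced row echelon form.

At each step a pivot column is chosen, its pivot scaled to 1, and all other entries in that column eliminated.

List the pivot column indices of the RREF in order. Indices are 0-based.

pivot columns: 0, 1

[1] R0 /= 1  ⇒  (1, 4)
     R1 -= -4·R0  ⇒  (0, 12)
[2] R1 /= 12  ⇒  (0, 1)
     R0 -= 4·R1  ⇒  (1, 0)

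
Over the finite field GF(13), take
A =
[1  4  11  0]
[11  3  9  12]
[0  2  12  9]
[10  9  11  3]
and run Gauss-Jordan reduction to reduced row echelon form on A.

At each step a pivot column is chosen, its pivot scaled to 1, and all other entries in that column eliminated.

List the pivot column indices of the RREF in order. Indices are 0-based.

pivot columns: 0, 1, 2, 3

[1] R0 /= 1  ⇒  (1, 4, 11, 0)
     R1 -= 11·R0  ⇒  (0, 11, 5, 12)
     R3 -= 10·R0  ⇒  (0, 8, 5, 3)
[2] R1 /= 11  ⇒  (0, 1, 4, 7)
     R0 -= 4·R1  ⇒  (1, 0, 8, 11)
     R2 -= 2·R1  ⇒  (0, 0, 4, 8)
     R3 -= 8·R1  ⇒  (0, 0, 12, 12)
[3] R2 /= 4  ⇒  (0, 0, 1, 2)
     R0 -= 8·R2  ⇒  (1, 0, 0, 8)
     R1 -= 4·R2  ⇒  (0, 1, 0, 12)
     R3 -= 12·R2  ⇒  (0, 0, 0, 1)
[4] R3 /= 1  ⇒  (0, 0, 0, 1)
     R0 -= 8·R3  ⇒  (1, 0, 0, 0)
     R1 -= 12·R3  ⇒  (0, 1, 0, 0)
     R2 -= 2·R3  ⇒  (0, 0, 1, 0)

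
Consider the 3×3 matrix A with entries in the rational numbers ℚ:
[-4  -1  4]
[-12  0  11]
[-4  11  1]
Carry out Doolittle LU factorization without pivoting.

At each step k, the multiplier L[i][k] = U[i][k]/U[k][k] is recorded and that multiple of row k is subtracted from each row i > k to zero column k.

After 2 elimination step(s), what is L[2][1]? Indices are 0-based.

L[2][1] = 4

Step 1: pivot at (0,0) is -4.
  row1 ← row1 − (3)·row0  ⇒  L[1][0]=3, U row1=(0, 3, -1)
  row2 ← row2 − (1)·row0  ⇒  L[2][0]=1, U row2=(0, 12, -3)
Step 2: pivot at (1,1) is 3.
  row2 ← row2 − (4)·row1  ⇒  L[2][1]=4, U row2=(0, 0, 1)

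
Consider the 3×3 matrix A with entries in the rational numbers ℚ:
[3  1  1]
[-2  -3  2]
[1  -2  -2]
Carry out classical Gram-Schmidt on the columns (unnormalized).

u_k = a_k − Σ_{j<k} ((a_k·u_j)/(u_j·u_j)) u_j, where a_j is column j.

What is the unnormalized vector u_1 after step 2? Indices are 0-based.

Step 1: u_0 = a_0 = (3, -2, 1).
Step 2: u_1 = a_1 − (1/2)·u_0 = (-1/2, -2, -5/2).

u_1 = (-1/2, -2, -5/2)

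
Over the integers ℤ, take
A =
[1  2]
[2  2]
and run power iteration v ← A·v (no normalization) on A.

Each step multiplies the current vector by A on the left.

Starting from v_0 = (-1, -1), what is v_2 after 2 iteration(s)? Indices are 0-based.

v_0 = (-1, -1).
v_1 = A·v_0 = (-3, -4).
v_2 = A·v_1 = (-11, -14).

v_2 = (-11, -14)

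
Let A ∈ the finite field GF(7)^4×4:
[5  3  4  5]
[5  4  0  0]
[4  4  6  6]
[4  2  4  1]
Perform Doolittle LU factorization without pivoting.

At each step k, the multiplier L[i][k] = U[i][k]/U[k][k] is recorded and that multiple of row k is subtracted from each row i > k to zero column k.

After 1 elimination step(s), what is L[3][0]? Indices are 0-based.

Step 1: pivot at (0,0) is 5.
  row1 ← row1 − (1)·row0  ⇒  L[1][0]=1, U row1=(0, 1, 3, 2)
  row2 ← row2 − (5)·row0  ⇒  L[2][0]=5, U row2=(0, 3, 0, 2)
  row3 ← row3 − (5)·row0  ⇒  L[3][0]=5, U row3=(0, 1, 5, 4)

L[3][0] = 5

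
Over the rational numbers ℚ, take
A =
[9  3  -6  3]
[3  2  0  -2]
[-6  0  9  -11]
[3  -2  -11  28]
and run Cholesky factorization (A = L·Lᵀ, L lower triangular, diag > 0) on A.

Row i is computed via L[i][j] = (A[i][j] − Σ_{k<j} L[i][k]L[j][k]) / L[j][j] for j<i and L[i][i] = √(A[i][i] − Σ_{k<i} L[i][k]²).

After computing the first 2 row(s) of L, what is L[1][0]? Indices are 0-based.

L[1][0] = 1

Step 1: L[0][0] = √(9) = 3.
  L[1][0] = (3) / L[0][0] = 1.
Step 2: L[1][1] = √(1) = 1.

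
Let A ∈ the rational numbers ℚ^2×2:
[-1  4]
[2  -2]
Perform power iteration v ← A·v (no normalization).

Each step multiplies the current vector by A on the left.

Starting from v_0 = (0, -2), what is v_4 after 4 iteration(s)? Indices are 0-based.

v_4 = (504, -432)

v_0 = (0, -2).
v_1 = A·v_0 = (-8, 4).
v_2 = A·v_1 = (24, -24).
v_3 = A·v_2 = (-120, 96).
v_4 = A·v_3 = (504, -432).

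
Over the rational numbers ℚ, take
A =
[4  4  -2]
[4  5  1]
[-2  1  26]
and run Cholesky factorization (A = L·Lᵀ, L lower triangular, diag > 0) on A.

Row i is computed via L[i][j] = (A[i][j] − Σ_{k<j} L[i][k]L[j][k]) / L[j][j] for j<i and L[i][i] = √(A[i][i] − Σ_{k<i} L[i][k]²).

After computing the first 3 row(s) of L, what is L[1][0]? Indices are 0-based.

L[1][0] = 2

Step 1: L[0][0] = √(4) = 2.
  L[1][0] = (4) / L[0][0] = 2.
Step 2: L[1][1] = √(1) = 1.
  L[2][0] = (-2) / L[0][0] = -1.
  L[2][1] = (3) / L[1][1] = 3.
Step 3: L[2][2] = √(16) = 4.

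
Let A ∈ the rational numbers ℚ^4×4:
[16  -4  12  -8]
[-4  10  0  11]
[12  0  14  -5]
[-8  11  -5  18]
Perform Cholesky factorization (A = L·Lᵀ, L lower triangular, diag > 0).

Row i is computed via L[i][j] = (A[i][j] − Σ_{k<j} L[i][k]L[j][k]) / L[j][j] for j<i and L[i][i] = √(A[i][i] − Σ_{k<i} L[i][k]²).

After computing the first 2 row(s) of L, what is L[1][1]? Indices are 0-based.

Step 1: L[0][0] = √(16) = 4.
  L[1][0] = (-4) / L[0][0] = -1.
Step 2: L[1][1] = √(9) = 3.

L[1][1] = 3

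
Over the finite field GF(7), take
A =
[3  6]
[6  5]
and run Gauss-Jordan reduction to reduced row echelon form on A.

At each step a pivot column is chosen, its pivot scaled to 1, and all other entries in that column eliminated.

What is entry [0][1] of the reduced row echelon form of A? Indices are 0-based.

[1] R0 /= 3  ⇒  (1, 2)
     R1 -= 6·R0  ⇒  (0, 0)
column 1 empty below row 1

M[0][1] = 2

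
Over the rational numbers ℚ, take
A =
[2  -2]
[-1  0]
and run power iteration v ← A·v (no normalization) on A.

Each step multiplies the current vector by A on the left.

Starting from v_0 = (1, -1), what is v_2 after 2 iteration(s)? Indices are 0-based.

v_0 = (1, -1).
v_1 = A·v_0 = (4, -1).
v_2 = A·v_1 = (10, -4).

v_2 = (10, -4)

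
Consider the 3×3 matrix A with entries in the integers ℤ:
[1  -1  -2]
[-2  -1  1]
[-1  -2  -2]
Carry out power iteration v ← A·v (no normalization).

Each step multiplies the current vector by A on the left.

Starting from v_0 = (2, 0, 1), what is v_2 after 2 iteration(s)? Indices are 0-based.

v_0 = (2, 0, 1).
v_1 = A·v_0 = (0, -3, -4).
v_2 = A·v_1 = (11, -1, 14).

v_2 = (11, -1, 14)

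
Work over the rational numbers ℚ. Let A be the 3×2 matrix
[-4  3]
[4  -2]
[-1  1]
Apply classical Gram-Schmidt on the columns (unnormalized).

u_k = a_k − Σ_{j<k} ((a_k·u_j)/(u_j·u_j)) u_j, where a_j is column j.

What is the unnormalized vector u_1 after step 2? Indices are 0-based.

u_1 = (5/11, 6/11, 4/11)

Step 1: u_0 = a_0 = (-4, 4, -1).
Step 2: u_1 = a_1 − (-7/11)·u_0 = (5/11, 6/11, 4/11).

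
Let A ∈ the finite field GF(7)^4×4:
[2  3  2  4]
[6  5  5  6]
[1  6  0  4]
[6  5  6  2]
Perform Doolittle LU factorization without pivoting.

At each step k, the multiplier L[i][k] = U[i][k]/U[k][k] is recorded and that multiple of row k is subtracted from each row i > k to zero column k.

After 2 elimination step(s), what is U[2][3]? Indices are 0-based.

U[2][3] = 4

[col 0] pivot 2
  R1 -= 3*R0 → (0, 3, 6, 1)  (L[1][0] := 3)
  R2 -= 4*R0 → (0, 1, 6, 2)  (L[2][0] := 4)
  R3 -= 3*R0 → (0, 3, 0, 4)  (L[3][0] := 3)
[col 1] pivot 3
  R2 -= 5*R1 → (0, 0, 4, 4)  (L[2][1] := 5)
  R3 -= 1*R1 → (0, 0, 1, 3)  (L[3][1] := 1)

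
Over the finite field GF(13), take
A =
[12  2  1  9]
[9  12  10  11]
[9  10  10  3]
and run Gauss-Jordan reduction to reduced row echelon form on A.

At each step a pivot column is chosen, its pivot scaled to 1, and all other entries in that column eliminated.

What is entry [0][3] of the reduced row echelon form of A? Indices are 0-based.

M[0][3] = 3

step 1: normalize row 0 (÷12) = (1, 11, 12, 4)
  row 1: subtract 9×row0 = (0, 4, 6, 1)
  row 2: subtract 9×row0 = (0, 2, 6, 6)
step 2: normalize row 1 (÷4) = (0, 1, 8, 10)
  row 0: subtract 11×row1 = (1, 0, 2, 11)
  row 2: subtract 2×row1 = (0, 0, 3, 12)
step 3: normalize row 2 (÷3) = (0, 0, 1, 4)
  row 0: subtract 2×row2 = (1, 0, 0, 3)
  row 1: subtract 8×row2 = (0, 1, 0, 4)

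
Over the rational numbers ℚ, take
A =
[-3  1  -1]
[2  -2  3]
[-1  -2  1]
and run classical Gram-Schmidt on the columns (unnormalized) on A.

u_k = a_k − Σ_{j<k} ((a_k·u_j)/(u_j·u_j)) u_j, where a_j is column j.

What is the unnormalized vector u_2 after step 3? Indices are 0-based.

Step 1: u_0 = a_0 = (-3, 2, -1).
Step 2: u_1 = a_1 − (-5/14)·u_0 = (-1/14, -9/7, -33/14).
Step 3: u_2 = a_2 − (4/7)·u_0 − (-86/101)·u_1 = (66/101, 77/101, -44/101).

u_2 = (66/101, 77/101, -44/101)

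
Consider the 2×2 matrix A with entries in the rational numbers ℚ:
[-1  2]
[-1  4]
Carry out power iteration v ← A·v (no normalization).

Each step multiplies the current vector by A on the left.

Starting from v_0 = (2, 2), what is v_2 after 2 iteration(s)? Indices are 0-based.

v_0 = (2, 2).
v_1 = A·v_0 = (2, 6).
v_2 = A·v_1 = (10, 22).

v_2 = (10, 22)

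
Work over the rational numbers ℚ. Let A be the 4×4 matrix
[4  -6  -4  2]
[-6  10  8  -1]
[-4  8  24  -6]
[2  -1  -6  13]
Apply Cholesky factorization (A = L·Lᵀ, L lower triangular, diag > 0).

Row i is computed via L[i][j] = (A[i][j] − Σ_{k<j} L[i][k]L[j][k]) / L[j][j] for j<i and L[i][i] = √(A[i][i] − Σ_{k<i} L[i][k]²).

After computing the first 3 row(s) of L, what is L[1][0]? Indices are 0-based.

Step 1: L[0][0] = √(4) = 2.
  L[1][0] = (-6) / L[0][0] = -3.
Step 2: L[1][1] = √(1) = 1.
  L[2][0] = (-4) / L[0][0] = -2.
  L[2][1] = (2) / L[1][1] = 2.
Step 3: L[2][2] = √(16) = 4.

L[1][0] = -3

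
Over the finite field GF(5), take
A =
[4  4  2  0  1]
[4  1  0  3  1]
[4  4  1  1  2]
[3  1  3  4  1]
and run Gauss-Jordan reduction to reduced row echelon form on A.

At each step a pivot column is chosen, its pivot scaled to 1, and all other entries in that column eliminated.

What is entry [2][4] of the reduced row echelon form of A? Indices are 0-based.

M[2][4] = 3

step 1: normalize row 0 (÷4) = (1, 1, 3, 0, 4)
  row 1: subtract 4×row0 = (0, 2, 3, 3, 0)
  row 2: subtract 4×row0 = (0, 0, 4, 1, 1)
  row 3: subtract 3×row0 = (0, 3, 4, 4, 4)
step 2: normalize row 1 (÷2) = (0, 1, 4, 4, 0)
  row 0: subtract 1×row1 = (1, 0, 4, 1, 4)
  row 3: subtract 3×row1 = (0, 0, 2, 2, 4)
step 3: normalize row 2 (÷4) = (0, 0, 1, 4, 4)
  row 0: subtract 4×row2 = (1, 0, 0, 0, 3)
  row 1: subtract 4×row2 = (0, 1, 0, 3, 4)
  row 3: subtract 2×row2 = (0, 0, 0, 4, 1)
step 4: normalize row 3 (÷4) = (0, 0, 0, 1, 4)
  row 1: subtract 3×row3 = (0, 1, 0, 0, 2)
  row 2: subtract 4×row3 = (0, 0, 1, 0, 3)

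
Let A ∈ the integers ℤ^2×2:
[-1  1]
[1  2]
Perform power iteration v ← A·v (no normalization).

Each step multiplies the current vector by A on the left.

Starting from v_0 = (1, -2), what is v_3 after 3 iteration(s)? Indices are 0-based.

v_0 = (1, -2).
v_1 = A·v_0 = (-3, -3).
v_2 = A·v_1 = (0, -9).
v_3 = A·v_2 = (-9, -18).

v_3 = (-9, -18)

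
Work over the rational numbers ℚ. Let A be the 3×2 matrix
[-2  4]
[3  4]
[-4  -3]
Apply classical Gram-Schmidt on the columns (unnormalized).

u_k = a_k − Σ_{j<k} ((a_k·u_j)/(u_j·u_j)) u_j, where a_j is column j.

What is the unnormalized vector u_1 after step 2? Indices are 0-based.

u_1 = (148/29, 68/29, -23/29)

Step 1: u_0 = a_0 = (-2, 3, -4).
Step 2: u_1 = a_1 − (16/29)·u_0 = (148/29, 68/29, -23/29).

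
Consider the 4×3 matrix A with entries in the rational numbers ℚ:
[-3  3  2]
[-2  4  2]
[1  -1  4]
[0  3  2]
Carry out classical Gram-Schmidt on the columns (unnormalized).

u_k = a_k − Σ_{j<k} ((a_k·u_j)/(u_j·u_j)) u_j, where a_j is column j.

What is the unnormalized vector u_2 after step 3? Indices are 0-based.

u_2 = (109/83, 12/83, 351/83, -8/83)

Step 1: u_0 = a_0 = (-3, -2, 1, 0).
Step 2: u_1 = a_1 − (-9/7)·u_0 = (-6/7, 10/7, 2/7, 3).
Step 3: u_2 = a_2 − (-3/7)·u_0 − (58/83)·u_1 = (109/83, 12/83, 351/83, -8/83).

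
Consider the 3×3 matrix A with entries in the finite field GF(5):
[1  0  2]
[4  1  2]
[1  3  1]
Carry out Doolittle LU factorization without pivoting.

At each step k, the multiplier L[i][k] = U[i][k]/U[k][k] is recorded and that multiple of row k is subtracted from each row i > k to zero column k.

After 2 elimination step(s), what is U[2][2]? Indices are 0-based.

Step 1: pivot at (0,0) is 1.
  row1 ← row1 − (4)·row0  ⇒  L[1][0]=4, U row1=(0, 1, 4)
  row2 ← row2 − (1)·row0  ⇒  L[2][0]=1, U row2=(0, 3, 4)
Step 2: pivot at (1,1) is 1.
  row2 ← row2 − (3)·row1  ⇒  L[2][1]=3, U row2=(0, 0, 2)

U[2][2] = 2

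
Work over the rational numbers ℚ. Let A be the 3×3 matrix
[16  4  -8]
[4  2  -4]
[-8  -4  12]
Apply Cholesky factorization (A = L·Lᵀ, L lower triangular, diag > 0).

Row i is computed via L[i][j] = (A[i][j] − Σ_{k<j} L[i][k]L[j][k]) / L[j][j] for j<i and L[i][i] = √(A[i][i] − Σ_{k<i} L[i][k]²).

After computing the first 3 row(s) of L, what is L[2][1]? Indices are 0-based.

Step 1: L[0][0] = √(16) = 4.
  L[1][0] = (4) / L[0][0] = 1.
Step 2: L[1][1] = √(1) = 1.
  L[2][0] = (-8) / L[0][0] = -2.
  L[2][1] = (-2) / L[1][1] = -2.
Step 3: L[2][2] = √(4) = 2.

L[2][1] = -2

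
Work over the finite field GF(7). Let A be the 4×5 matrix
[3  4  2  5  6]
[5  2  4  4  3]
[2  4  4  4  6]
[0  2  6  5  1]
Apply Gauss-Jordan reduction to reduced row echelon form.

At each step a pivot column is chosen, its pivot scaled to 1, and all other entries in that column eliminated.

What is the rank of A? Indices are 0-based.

rank = 4

[1] R0 /= 3  ⇒  (1, 6, 3, 4, 2)
     R1 -= 5·R0  ⇒  (0, 0, 3, 5, 0)
     R2 -= 2·R0  ⇒  (0, 6, 5, 3, 2)
[2] R1 <-> R2
[2] R1 /= 6  ⇒  (0, 1, 2, 4, 5)
     R0 -= 6·R1  ⇒  (1, 0, 5, 1, 0)
     R3 -= 2·R1  ⇒  (0, 0, 2, 4, 5)
[3] R2 /= 3  ⇒  (0, 0, 1, 4, 0)
     R0 -= 5·R2  ⇒  (1, 0, 0, 2, 0)
     R1 -= 2·R2  ⇒  (0, 1, 0, 3, 5)
     R3 -= 2·R2  ⇒  (0, 0, 0, 3, 5)
[4] R3 /= 3  ⇒  (0, 0, 0, 1, 4)
     R0 -= 2·R3  ⇒  (1, 0, 0, 0, 6)
     R1 -= 3·R3  ⇒  (0, 1, 0, 0, 0)
     R2 -= 4·R3  ⇒  (0, 0, 1, 0, 5)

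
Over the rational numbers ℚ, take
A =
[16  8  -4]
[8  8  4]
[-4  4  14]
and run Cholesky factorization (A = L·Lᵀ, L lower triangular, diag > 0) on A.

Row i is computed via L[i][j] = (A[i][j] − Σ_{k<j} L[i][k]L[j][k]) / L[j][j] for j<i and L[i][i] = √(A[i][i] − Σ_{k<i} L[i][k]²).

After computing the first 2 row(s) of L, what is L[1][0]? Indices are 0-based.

Step 1: L[0][0] = √(16) = 4.
  L[1][0] = (8) / L[0][0] = 2.
Step 2: L[1][1] = √(4) = 2.

L[1][0] = 2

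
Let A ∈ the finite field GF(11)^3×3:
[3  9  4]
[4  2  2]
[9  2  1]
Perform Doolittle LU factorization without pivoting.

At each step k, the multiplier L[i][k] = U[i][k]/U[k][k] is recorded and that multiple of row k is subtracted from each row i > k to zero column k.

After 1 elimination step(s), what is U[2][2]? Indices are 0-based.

[col 0] pivot 3
  R1 -= 5*R0 → (0, 1, 4)  (L[1][0] := 5)
  R2 -= 3*R0 → (0, 8, 0)  (L[2][0] := 3)

U[2][2] = 0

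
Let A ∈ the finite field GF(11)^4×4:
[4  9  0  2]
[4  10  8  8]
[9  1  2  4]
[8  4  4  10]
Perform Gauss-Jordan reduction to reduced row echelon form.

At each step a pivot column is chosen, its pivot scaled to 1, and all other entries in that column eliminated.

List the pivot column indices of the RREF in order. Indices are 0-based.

pivot columns: 0, 1, 2, 3

pivot(0,0)=4: scale R0 → (1, 5, 0, 6)
  clear (1,0): R1 −= (4)R0 → (0, 1, 8, 6)
  clear (2,0): R2 −= (9)R0 → (0, 0, 2, 5)
  clear (3,0): R3 −= (8)R0 → (0, 8, 4, 6)
pivot(1,1)=1: scale R1 → (0, 1, 8, 6)
  clear (0,1): R0 −= (5)R1 → (1, 0, 4, 9)
  clear (3,1): R3 −= (8)R1 → (0, 0, 6, 2)
pivot(2,2)=2: scale R2 → (0, 0, 1, 8)
  clear (0,2): R0 −= (4)R2 → (1, 0, 0, 10)
  clear (1,2): R1 −= (8)R2 → (0, 1, 0, 8)
  clear (3,2): R3 −= (6)R2 → (0, 0, 0, 9)
pivot(3,3)=9: scale R3 → (0, 0, 0, 1)
  clear (0,3): R0 −= (10)R3 → (1, 0, 0, 0)
  clear (1,3): R1 −= (8)R3 → (0, 1, 0, 0)
  clear (2,3): R2 −= (8)R3 → (0, 0, 1, 0)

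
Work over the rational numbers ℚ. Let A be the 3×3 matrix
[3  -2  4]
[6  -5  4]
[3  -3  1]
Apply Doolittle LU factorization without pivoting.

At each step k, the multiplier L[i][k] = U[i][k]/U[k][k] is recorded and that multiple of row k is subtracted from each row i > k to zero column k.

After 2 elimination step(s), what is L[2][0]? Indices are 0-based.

L[2][0] = 1

Step 1: pivot at (0,0) is 3.
  row1 ← row1 − (2)·row0  ⇒  L[1][0]=2, U row1=(0, -1, -4)
  row2 ← row2 − (1)·row0  ⇒  L[2][0]=1, U row2=(0, -1, -3)
Step 2: pivot at (1,1) is -1.
  row2 ← row2 − (1)·row1  ⇒  L[2][1]=1, U row2=(0, 0, 1)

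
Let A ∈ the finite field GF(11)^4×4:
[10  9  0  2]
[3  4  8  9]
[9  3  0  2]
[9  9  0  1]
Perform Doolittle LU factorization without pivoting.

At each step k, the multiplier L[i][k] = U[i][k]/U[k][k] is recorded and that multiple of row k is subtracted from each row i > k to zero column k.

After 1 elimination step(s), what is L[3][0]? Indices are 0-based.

L[3][0] = 2

[col 0] pivot 10
  R1 -= 8*R0 → (0, 9, 8, 4)  (L[1][0] := 8)
  R2 -= 2*R0 → (0, 7, 0, 9)  (L[2][0] := 2)
  R3 -= 2*R0 → (0, 2, 0, 8)  (L[3][0] := 2)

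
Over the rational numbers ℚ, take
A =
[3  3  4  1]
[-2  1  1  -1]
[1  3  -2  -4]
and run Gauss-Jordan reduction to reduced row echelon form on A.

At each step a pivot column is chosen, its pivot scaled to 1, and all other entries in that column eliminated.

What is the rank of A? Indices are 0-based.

[1] R0 /= 3  ⇒  (1, 1, 4/3, 1/3)
     R1 -= -2·R0  ⇒  (0, 3, 11/3, -1/3)
     R2 -= 1·R0  ⇒  (0, 2, -10/3, -13/3)
[2] R1 /= 3  ⇒  (0, 1, 11/9, -1/9)
     R0 -= 1·R1  ⇒  (1, 0, 1/9, 4/9)
     R2 -= 2·R1  ⇒  (0, 0, -52/9, -37/9)
[3] R2 /= -52/9  ⇒  (0, 0, 1, 37/52)
     R0 -= 1/9·R2  ⇒  (1, 0, 0, 19/52)
     R1 -= 11/9·R2  ⇒  (0, 1, 0, -51/52)

rank = 3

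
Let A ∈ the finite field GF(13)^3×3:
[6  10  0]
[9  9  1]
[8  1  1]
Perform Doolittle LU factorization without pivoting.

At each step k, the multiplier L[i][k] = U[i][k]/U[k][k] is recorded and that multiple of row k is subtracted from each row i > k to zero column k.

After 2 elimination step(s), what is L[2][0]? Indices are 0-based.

L[2][0] = 10

k=0: U[0][0]=6
  eliminate (1,0): mult=8, new row 1: (0, 7, 1); set L[1][0]=8
  eliminate (2,0): mult=10, new row 2: (0, 5, 1); set L[2][0]=10
k=1: U[1][1]=7
  eliminate (2,1): mult=10, new row 2: (0, 0, 4); set L[2][1]=10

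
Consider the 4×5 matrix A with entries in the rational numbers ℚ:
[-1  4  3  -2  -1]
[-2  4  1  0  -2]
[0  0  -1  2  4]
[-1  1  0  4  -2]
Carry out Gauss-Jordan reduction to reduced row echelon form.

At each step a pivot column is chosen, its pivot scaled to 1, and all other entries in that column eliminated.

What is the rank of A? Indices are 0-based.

rank = 4

[1] R0 /= -1  ⇒  (1, -4, -3, 2, 1)
     R1 -= -2·R0  ⇒  (0, -4, -5, 4, 0)
     R3 -= -1·R0  ⇒  (0, -3, -3, 6, -1)
[2] R1 /= -4  ⇒  (0, 1, 5/4, -1, 0)
     R0 -= -4·R1  ⇒  (1, 0, 2, -2, 1)
     R3 -= -3·R1  ⇒  (0, 0, 3/4, 3, -1)
[3] R2 /= -1  ⇒  (0, 0, 1, -2, -4)
     R0 -= 2·R2  ⇒  (1, 0, 0, 2, 9)
     R1 -= 5/4·R2  ⇒  (0, 1, 0, 3/2, 5)
     R3 -= 3/4·R2  ⇒  (0, 0, 0, 9/2, 2)
[4] R3 /= 9/2  ⇒  (0, 0, 0, 1, 4/9)
     R0 -= 2·R3  ⇒  (1, 0, 0, 0, 73/9)
     R1 -= 3/2·R3  ⇒  (0, 1, 0, 0, 13/3)
     R2 -= -2·R3  ⇒  (0, 0, 1, 0, -28/9)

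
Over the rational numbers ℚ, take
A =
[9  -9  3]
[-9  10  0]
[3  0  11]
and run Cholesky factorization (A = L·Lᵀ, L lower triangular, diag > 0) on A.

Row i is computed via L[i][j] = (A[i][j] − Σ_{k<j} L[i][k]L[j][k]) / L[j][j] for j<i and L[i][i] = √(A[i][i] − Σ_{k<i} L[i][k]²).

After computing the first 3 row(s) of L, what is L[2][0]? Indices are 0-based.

Step 1: L[0][0] = √(9) = 3.
  L[1][0] = (-9) / L[0][0] = -3.
Step 2: L[1][1] = √(1) = 1.
  L[2][0] = (3) / L[0][0] = 1.
  L[2][1] = (3) / L[1][1] = 3.
Step 3: L[2][2] = √(1) = 1.

L[2][0] = 1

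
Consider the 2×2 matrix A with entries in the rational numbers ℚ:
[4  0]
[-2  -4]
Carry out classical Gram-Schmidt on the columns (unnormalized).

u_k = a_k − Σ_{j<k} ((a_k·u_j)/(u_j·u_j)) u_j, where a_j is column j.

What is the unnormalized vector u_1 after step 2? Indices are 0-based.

Step 1: u_0 = a_0 = (4, -2).
Step 2: u_1 = a_1 − (2/5)·u_0 = (-8/5, -16/5).

u_1 = (-8/5, -16/5)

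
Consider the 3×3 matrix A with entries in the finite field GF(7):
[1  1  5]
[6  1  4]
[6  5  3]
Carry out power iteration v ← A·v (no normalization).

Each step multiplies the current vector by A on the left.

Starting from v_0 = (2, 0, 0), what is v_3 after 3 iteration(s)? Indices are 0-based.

v_3 = (0, 3, 1)

v_0 = (2, 0, 0).
v_1 = A·v_0 = (2, 5, 5).
v_2 = A·v_1 = (4, 2, 3).
v_3 = A·v_2 = (0, 3, 1).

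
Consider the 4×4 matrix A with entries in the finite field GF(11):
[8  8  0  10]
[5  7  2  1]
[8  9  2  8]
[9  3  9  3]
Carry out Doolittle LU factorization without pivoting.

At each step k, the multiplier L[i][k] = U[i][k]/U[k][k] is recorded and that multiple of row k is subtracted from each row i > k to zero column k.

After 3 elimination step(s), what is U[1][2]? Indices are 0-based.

[col 0] pivot 8
  R1 -= 2*R0 → (0, 2, 2, 3)  (L[1][0] := 2)
  R2 -= 1*R0 → (0, 1, 2, 9)  (L[2][0] := 1)
  R3 -= 8*R0 → (0, 5, 9, 0)  (L[3][0] := 8)
[col 1] pivot 2
  R2 -= 6*R1 → (0, 0, 1, 2)  (L[2][1] := 6)
  R3 -= 8*R1 → (0, 0, 4, 9)  (L[3][1] := 8)
[col 2] pivot 1
  R3 -= 4*R2 → (0, 0, 0, 1)  (L[3][2] := 4)

U[1][2] = 2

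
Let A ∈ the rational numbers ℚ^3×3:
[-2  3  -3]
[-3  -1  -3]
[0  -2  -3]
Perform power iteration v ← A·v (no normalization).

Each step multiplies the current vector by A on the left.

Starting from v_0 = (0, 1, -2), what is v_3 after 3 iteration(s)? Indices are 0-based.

v_3 = (-36, 155, 154)

v_0 = (0, 1, -2).
v_1 = A·v_0 = (9, 5, 4).
v_2 = A·v_1 = (-15, -44, -22).
v_3 = A·v_2 = (-36, 155, 154).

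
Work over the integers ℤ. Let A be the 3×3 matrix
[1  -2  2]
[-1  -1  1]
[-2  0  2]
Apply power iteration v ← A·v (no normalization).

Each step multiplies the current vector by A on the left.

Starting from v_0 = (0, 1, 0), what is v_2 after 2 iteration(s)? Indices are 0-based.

v_2 = (0, 3, 4)

v_0 = (0, 1, 0).
v_1 = A·v_0 = (-2, -1, 0).
v_2 = A·v_1 = (0, 3, 4).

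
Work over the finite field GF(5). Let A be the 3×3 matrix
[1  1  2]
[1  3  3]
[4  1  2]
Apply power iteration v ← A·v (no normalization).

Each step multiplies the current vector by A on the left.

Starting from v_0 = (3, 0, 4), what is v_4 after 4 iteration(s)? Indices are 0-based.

v_0 = (3, 0, 4).
v_1 = A·v_0 = (1, 0, 0).
v_2 = A·v_1 = (1, 1, 4).
v_3 = A·v_2 = (0, 1, 3).
v_4 = A·v_3 = (2, 2, 2).

v_4 = (2, 2, 2)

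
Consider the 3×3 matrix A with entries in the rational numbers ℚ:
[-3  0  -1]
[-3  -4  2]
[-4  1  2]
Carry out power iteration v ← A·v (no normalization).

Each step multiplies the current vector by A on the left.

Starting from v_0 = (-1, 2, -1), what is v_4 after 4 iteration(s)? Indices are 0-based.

v_0 = (-1, 2, -1).
v_1 = A·v_0 = (4, -7, 4).
v_2 = A·v_1 = (-16, 24, -15).
v_3 = A·v_2 = (63, -78, 58).
v_4 = A·v_3 = (-247, 239, -214).

v_4 = (-247, 239, -214)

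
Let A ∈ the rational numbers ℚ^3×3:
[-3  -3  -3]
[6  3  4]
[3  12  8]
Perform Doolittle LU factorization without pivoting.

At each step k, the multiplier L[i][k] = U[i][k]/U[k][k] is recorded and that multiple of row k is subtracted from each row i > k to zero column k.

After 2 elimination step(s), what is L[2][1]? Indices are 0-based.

k=0: U[0][0]=-3
  eliminate (1,0): mult=-2, new row 1: (0, -3, -2); set L[1][0]=-2
  eliminate (2,0): mult=-1, new row 2: (0, 9, 5); set L[2][0]=-1
k=1: U[1][1]=-3
  eliminate (2,1): mult=-3, new row 2: (0, 0, -1); set L[2][1]=-3

L[2][1] = -3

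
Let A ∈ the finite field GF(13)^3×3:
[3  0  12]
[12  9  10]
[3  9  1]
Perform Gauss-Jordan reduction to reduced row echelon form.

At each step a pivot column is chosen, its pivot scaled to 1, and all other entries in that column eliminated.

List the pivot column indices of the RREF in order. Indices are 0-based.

pivot columns: 0, 1, 2

pivot(0,0)=3: scale R0 → (1, 0, 4)
  clear (1,0): R1 −= (12)R0 → (0, 9, 1)
  clear (2,0): R2 −= (3)R0 → (0, 9, 2)
pivot(1,1)=9: scale R1 → (0, 1, 3)
  clear (2,1): R2 −= (9)R1 → (0, 0, 1)
pivot(2,2)=1: scale R2 → (0, 0, 1)
  clear (0,2): R0 −= (4)R2 → (1, 0, 0)
  clear (1,2): R1 −= (3)R2 → (0, 1, 0)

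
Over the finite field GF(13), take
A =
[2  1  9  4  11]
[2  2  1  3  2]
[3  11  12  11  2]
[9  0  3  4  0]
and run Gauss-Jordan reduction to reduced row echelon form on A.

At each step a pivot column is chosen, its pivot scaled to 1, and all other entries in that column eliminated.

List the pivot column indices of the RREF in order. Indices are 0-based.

pivot(0,0)=2: scale R0 → (1, 7, 11, 2, 12)
  clear (1,0): R1 −= (2)R0 → (0, 1, 5, 12, 4)
  clear (2,0): R2 −= (3)R0 → (0, 3, 5, 5, 5)
  clear (3,0): R3 −= (9)R0 → (0, 2, 8, 12, 9)
pivot(1,1)=1: scale R1 → (0, 1, 5, 12, 4)
  clear (0,1): R0 −= (7)R1 → (1, 0, 2, 9, 10)
  clear (2,1): R2 −= (3)R1 → (0, 0, 3, 8, 6)
  clear (3,1): R3 −= (2)R1 → (0, 0, 11, 1, 1)
pivot(2,2)=3: scale R2 → (0, 0, 1, 7, 2)
  clear (0,2): R0 −= (2)R2 → (1, 0, 0, 8, 6)
  clear (1,2): R1 −= (5)R2 → (0, 1, 0, 3, 7)
  clear (3,2): R3 −= (11)R2 → (0, 0, 0, 2, 5)
pivot(3,3)=2: scale R3 → (0, 0, 0, 1, 9)
  clear (0,3): R0 −= (8)R3 → (1, 0, 0, 0, 12)
  clear (1,3): R1 −= (3)R3 → (0, 1, 0, 0, 6)
  clear (2,3): R2 −= (7)R3 → (0, 0, 1, 0, 4)

pivot columns: 0, 1, 2, 3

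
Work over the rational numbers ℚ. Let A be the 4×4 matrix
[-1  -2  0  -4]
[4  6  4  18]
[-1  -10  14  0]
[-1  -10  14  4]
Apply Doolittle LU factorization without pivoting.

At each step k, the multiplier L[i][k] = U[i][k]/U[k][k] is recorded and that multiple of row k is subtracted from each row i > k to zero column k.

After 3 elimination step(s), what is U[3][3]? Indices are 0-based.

[col 0] pivot -1
  R1 -= -4*R0 → (0, -2, 4, 2)  (L[1][0] := -4)
  R2 -= 1*R0 → (0, -8, 14, 4)  (L[2][0] := 1)
  R3 -= 1*R0 → (0, -8, 14, 8)  (L[3][0] := 1)
[col 1] pivot -2
  R2 -= 4*R1 → (0, 0, -2, -4)  (L[2][1] := 4)
  R3 -= 4*R1 → (0, 0, -2, 0)  (L[3][1] := 4)
[col 2] pivot -2
  R3 -= 1*R2 → (0, 0, 0, 4)  (L[3][2] := 1)

U[3][3] = 4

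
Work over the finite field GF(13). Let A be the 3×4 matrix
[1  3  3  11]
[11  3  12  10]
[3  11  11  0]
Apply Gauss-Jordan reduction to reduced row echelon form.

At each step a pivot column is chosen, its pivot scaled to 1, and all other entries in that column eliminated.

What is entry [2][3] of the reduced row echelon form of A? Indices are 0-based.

M[2][3] = 2

[1] R0 /= 1  ⇒  (1, 3, 3, 11)
     R1 -= 11·R0  ⇒  (0, 9, 5, 6)
     R2 -= 3·R0  ⇒  (0, 2, 2, 6)
[2] R1 /= 9  ⇒  (0, 1, 2, 5)
     R0 -= 3·R1  ⇒  (1, 0, 10, 9)
     R2 -= 2·R1  ⇒  (0, 0, 11, 9)
[3] R2 /= 11  ⇒  (0, 0, 1, 2)
     R0 -= 10·R2  ⇒  (1, 0, 0, 2)
     R1 -= 2·R2  ⇒  (0, 1, 0, 1)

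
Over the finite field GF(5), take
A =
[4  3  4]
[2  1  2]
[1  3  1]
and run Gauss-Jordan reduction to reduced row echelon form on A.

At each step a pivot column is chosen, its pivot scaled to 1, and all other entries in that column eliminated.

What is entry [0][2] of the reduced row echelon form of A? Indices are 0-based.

[1] R0 /= 4  ⇒  (1, 2, 1)
     R1 -= 2·R0  ⇒  (0, 2, 0)
     R2 -= 1·R0  ⇒  (0, 1, 0)
[2] R1 /= 2  ⇒  (0, 1, 0)
     R0 -= 2·R1  ⇒  (1, 0, 1)
     R2 -= 1·R1  ⇒  (0, 0, 0)
column 2 empty below row 2

M[0][2] = 1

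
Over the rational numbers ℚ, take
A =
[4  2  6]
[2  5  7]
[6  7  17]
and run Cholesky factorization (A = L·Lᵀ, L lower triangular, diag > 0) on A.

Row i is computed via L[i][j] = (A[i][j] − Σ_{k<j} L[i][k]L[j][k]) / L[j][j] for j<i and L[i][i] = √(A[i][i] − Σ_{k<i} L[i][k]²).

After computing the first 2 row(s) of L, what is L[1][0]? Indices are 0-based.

Step 1: L[0][0] = √(4) = 2.
  L[1][0] = (2) / L[0][0] = 1.
Step 2: L[1][1] = √(4) = 2.

L[1][0] = 1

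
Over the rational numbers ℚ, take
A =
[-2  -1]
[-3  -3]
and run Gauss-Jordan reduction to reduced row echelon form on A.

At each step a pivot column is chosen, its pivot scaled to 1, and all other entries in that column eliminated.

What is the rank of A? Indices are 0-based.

pivot(0,0)=-2: scale R0 → (1, 1/2)
  clear (1,0): R1 −= (-3)R0 → (0, -3/2)
pivot(1,1)=-3/2: scale R1 → (0, 1)
  clear (0,1): R0 −= (1/2)R1 → (1, 0)

rank = 2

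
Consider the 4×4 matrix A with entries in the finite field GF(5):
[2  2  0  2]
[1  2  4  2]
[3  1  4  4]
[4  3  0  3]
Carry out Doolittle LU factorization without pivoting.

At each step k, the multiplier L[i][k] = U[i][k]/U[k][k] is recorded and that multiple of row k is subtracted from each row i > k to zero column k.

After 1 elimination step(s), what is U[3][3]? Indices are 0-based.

U[3][3] = 4

k=0: U[0][0]=2
  eliminate (1,0): mult=3, new row 1: (0, 1, 4, 1); set L[1][0]=3
  eliminate (2,0): mult=4, new row 2: (0, 3, 4, 1); set L[2][0]=4
  eliminate (3,0): mult=2, new row 3: (0, 4, 0, 4); set L[3][0]=2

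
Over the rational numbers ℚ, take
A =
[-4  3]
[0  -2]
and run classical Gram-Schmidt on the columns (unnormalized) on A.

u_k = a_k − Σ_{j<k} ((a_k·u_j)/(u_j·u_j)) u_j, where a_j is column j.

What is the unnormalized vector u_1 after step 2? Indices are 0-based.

Step 1: u_0 = a_0 = (-4, 0).
Step 2: u_1 = a_1 − (-3/4)·u_0 = (0, -2).

u_1 = (0, -2)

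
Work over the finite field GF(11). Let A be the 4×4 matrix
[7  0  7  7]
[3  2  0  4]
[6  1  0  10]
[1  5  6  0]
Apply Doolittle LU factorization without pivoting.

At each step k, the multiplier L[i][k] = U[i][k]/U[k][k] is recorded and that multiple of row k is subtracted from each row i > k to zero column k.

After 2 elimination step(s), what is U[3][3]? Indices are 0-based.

U[3][3] = 2

[col 0] pivot 7
  R1 -= 2*R0 → (0, 2, 8, 1)  (L[1][0] := 2)
  R2 -= 4*R0 → (0, 1, 5, 4)  (L[2][0] := 4)
  R3 -= 8*R0 → (0, 5, 5, 10)  (L[3][0] := 8)
[col 1] pivot 2
  R2 -= 6*R1 → (0, 0, 1, 9)  (L[2][1] := 6)
  R3 -= 8*R1 → (0, 0, 7, 2)  (L[3][1] := 8)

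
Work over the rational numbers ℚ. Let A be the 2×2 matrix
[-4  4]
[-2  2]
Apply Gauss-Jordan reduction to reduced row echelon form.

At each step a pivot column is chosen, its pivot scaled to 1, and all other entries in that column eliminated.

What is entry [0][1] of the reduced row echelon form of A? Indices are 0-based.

M[0][1] = -1

[1] R0 /= -4  ⇒  (1, -1)
     R1 -= -2·R0  ⇒  (0, 0)
column 1 empty below row 1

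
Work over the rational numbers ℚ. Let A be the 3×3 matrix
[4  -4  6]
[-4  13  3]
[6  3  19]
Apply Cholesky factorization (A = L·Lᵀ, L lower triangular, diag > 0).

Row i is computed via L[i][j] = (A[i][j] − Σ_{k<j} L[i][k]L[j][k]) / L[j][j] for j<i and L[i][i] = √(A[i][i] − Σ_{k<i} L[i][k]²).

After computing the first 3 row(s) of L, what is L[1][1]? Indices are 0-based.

L[1][1] = 3

Step 1: L[0][0] = √(4) = 2.
  L[1][0] = (-4) / L[0][0] = -2.
Step 2: L[1][1] = √(9) = 3.
  L[2][0] = (6) / L[0][0] = 3.
  L[2][1] = (9) / L[1][1] = 3.
Step 3: L[2][2] = √(1) = 1.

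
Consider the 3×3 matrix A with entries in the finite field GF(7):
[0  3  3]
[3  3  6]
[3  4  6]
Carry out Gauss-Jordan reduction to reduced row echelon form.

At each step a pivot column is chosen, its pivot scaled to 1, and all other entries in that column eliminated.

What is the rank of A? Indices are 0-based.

[1] R0 <-> R1
[1] R0 /= 3  ⇒  (1, 1, 2)
     R2 -= 3·R0  ⇒  (0, 1, 0)
[2] R1 /= 3  ⇒  (0, 1, 1)
     R0 -= 1·R1  ⇒  (1, 0, 1)
     R2 -= 1·R1  ⇒  (0, 0, 6)
[3] R2 /= 6  ⇒  (0, 0, 1)
     R0 -= 1·R2  ⇒  (1, 0, 0)
     R1 -= 1·R2  ⇒  (0, 1, 0)

rank = 3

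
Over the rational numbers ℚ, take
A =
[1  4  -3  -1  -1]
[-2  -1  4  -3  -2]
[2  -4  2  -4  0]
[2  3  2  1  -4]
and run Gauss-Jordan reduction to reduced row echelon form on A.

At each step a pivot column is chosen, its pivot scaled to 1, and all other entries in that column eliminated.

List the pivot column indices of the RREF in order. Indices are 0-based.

pivot columns: 0, 1, 2, 3

step 1: normalize row 0 (÷1) = (1, 4, -3, -1, -1)
  row 1: subtract -2×row0 = (0, 7, -2, -5, -4)
  row 2: subtract 2×row0 = (0, -12, 8, -2, 2)
  row 3: subtract 2×row0 = (0, -5, 8, 3, -2)
step 2: normalize row 1 (÷7) = (0, 1, -2/7, -5/7, -4/7)
  row 0: subtract 4×row1 = (1, 0, -13/7, 13/7, 9/7)
  row 2: subtract -12×row1 = (0, 0, 32/7, -74/7, -34/7)
  row 3: subtract -5×row1 = (0, 0, 46/7, -4/7, -34/7)
step 3: normalize row 2 (÷32/7) = (0, 0, 1, -37/16, -17/16)
  row 0: subtract -13/7×row2 = (1, 0, 0, -39/16, -11/16)
  row 1: subtract -2/7×row2 = (0, 1, 0, -11/8, -7/8)
  row 3: subtract 46/7×row2 = (0, 0, 0, 117/8, 17/8)
step 4: normalize row 3 (÷117/8) = (0, 0, 0, 1, 17/117)
  row 0: subtract -39/16×row3 = (1, 0, 0, 0, -1/3)
  row 1: subtract -11/8×row3 = (0, 1, 0, 0, -79/117)
  row 2: subtract -37/16×row3 = (0, 0, 1, 0, -85/117)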